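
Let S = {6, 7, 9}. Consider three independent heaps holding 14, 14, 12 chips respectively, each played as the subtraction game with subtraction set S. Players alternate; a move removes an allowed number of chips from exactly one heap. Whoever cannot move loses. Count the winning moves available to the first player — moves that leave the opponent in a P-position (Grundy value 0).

4

All heaps use S = {6, 7, 9}:
G(0) = 0
G(1) = mex{} = 0
G(2) = mex{} = 0
G(3) = mex{} = 0
G(4) = mex{} = 0
G(5) = mex{} = 0
G(6) = mex{0} = 1
G(7) = mex{0,0} = 1
G(8) = mex{0,0} = 1
G(9) = mex{0,0,0} = 1
G(10) = mex{0,0,0} = 1
G(11) = mex{0,0,0} = 1
G(12) = mex{1,0,0} = 2
G(13) = mex{1,1,0} = 2
G(14) = mex{1,1,0} = 2
Heap A: G(14) = 2.
Heap B: G(14) = 2.
Heap C: G(12) = 2.
Combined Grundy value = 2 ⊕ 2 ⊕ 2 = 2.
A winning move leaves total XOR = 0, i.e. changes one component's Grundy value g to g ⊕ X where X is the current total.
Heap A: need g' = 2⊕2 = 0. Options: 14−6→G=1, 14−7→G=1, 14−9→G=0. Hits: 1.
Heap B: need g' = 2⊕2 = 0. Options: 14−6→G=1, 14−7→G=1, 14−9→G=0. Hits: 1.
Heap C: need g' = 2⊕2 = 0. Options: 12−6→G=1, 12−7→G=0, 12−9→G=0. Hits: 2.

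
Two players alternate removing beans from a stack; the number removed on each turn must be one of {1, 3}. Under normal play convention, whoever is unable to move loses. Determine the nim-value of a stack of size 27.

n :  0  1  2  3  4  5  6  7  8  9 10 11 12 13 14 15 16 17 18 19 20 21 22 23 24 25 26 27
G :  0  1  0  1  0  1  0  1  0  1  0  1  0  1  0  1  0  1  0  1  0  1  0  1  0  1  0  1

1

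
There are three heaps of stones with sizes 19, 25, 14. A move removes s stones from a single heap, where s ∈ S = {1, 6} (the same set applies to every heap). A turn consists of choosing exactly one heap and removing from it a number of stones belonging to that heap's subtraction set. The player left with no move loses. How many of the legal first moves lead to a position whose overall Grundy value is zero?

All heaps use S = {1, 6}:
G(0) = 0
G(1) = mex{0} = 1
G(2) = mex{1} = 0
G(3) = mex{0} = 1
G(4) = mex{1} = 0
G(5) = mex{0} = 1
G(6) = mex{1,0} = 2
G(7) = mex{2,1} = 0
G(8) = mex{0,0} = 1
G(9) = mex{1,1} = 0
G(10) = mex{0,0} = 1
G(11) = mex{1,1} = 0
G(12) = mex{0,2} = 1
G(13) = mex{1,0} = 2
G(14) = mex{2,1} = 0
G(15) = mex{0,0} = 1
G(16) = mex{1,1} = 0
G(17) = mex{0,0} = 1
G(18) = mex{1,1} = 0
G(19) = mex{0,2} = 1
G(20) = mex{1,0} = 2
G(21) = mex{2,1} = 0
G(22) = mex{0,0} = 1
G(23) = mex{1,1} = 0
G(24) = mex{0,0} = 1
G(25) = mex{1,1} = 0
Heap A: G(19) = 1.
Heap B: G(25) = 0.
Heap C: G(14) = 0.
Combined Grundy value = 1 ⊕ 0 ⊕ 0 = 1.
A winning move leaves total XOR = 0, i.e. changes one component's Grundy value g to g ⊕ X where X is the current total.
Heap A: need g' = 1⊕1 = 0. Options: 19−1→G=0, 19−6→G=2. Hits: 1.
Heap B: need g' = 0⊕1 = 1. Options: 25−1→G=1, 25−6→G=1. Hits: 2.
Heap C: need g' = 0⊕1 = 1. Options: 14−1→G=2, 14−6→G=1. Hits: 1.

4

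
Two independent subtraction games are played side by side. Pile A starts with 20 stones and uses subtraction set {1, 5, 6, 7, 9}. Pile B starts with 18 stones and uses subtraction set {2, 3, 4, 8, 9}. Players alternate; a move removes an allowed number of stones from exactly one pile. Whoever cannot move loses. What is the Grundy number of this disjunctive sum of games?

Pile A, S = {1, 5, 6, 7, 9}:
n :  0  1  2  3  4  5  6  7  8  9 10 11 12 13 14 15 16 17 18 19 20
G :  0  1  0  1  0  1  2  3  2  3  2  3  0  1  0  1  0  1  2  3  2
G_A(20) = 2.
Pile B, S = {2, 3, 4, 8, 9}:
n :  0  1  2  3  4  5  6  7  8  9 10 11 12 13 14 15 16 17 18
G :  0  0  1  1  2  2  0  0  1  1  2  2  0  0  1  1  2  2  0
G_B(18) = 0.
Combined Grundy value = 2 ⊕ 0 = 2.

2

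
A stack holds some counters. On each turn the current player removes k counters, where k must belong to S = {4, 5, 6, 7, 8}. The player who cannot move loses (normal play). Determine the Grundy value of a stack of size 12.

G(0) = 0
G(1) = mex{} = 0
G(2) = mex{} = 0
G(3) = mex{} = 0
G(4) = mex{0} = 1
G(5) = mex{0,0} = 1
G(6) = mex{0,0,0} = 1
G(7) = mex{0,0,0,0} = 1
G(8) = mex{1,0,0,0,0} = 2
G(9) = mex{1,1,0,0,0} = 2
G(10) = mex{1,1,1,0,0} = 2
G(11) = mex{1,1,1,1,0} = 2
G(12) = mex{2,1,1,1,1} = 0

0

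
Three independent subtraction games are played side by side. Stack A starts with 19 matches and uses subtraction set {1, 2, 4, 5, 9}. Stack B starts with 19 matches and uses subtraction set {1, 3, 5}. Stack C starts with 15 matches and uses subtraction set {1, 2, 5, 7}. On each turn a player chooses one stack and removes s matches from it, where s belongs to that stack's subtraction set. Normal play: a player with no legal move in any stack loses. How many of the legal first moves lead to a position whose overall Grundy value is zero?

7

Stack A, S = {1, 2, 4, 5, 9}:
n :  0  1  2  3  4  5  6  7  8  9 10 11 12 13 14 15 16 17 18 19
G :  0  1  2  0  1  2  0  1  2  3  4  5  3  0  1  2  0  1  2  0
G_A(19) = 0.
Stack B, S = {1, 3, 5}:
G(0) = 0
G(1) = mex{0} = 1
G(2) = mex{1} = 0
G(3) = mex{0,0} = 1
G(4) = mex{1,1} = 0
G(5) = mex{0,0,0} = 1
G(6) = mex{1,1,1} = 0
G(7) = mex{0,0,0} = 1
G(8) = mex{1,1,1} = 0
G(9) = mex{0,0,0} = 1
G(10) = mex{1,1,1} = 0
G(11) = mex{0,0,0} = 1
G(12) = mex{1,1,1} = 0
G(13) = mex{0,0,0} = 1
G(14) = mex{1,1,1} = 0
G(15) = mex{0,0,0} = 1
G(16) = mex{1,1,1} = 0
G(17) = mex{0,0,0} = 1
G(18) = mex{1,1,1} = 0
G(19) = mex{0,0,0} = 1
G_B(19) = 1.
Stack C, S = {1, 2, 5, 7}:
G(0) = 0
G(1) = mex{0} = 1
G(2) = mex{1,0} = 2
G(3) = mex{2,1} = 0
G(4) = mex{0,2} = 1
G(5) = mex{1,0,0} = 2
G(6) = mex{2,1,1} = 0
G(7) = mex{0,2,2,0} = 1
G(8) = mex{1,0,0,1} = 2
G(9) = mex{2,1,1,2} = 0
G(10) = mex{0,2,2,0} = 1
G(11) = mex{1,0,0,1} = 2
G(12) = mex{2,1,1,2} = 0
G(13) = mex{0,2,2,0} = 1
G(14) = mex{1,0,0,1} = 2
G(15) = mex{2,1,1,2} = 0
G_C(15) = 0.
Combined Grundy value = 0 ⊕ 1 ⊕ 0 = 1.
A winning move leaves total XOR = 0, i.e. changes one component's Grundy value g to g ⊕ X where X is the current total.
Stack A: need g' = 0⊕1 = 1. Options: 19−1→G=2, 19−2→G=1, 19−4→G=2, 19−5→G=1, 19−9→G=4. Hits: 2.
Stack B: need g' = 1⊕1 = 0. Options: 19−1→G=0, 19−3→G=0, 19−5→G=0. Hits: 3.
Stack C: need g' = 0⊕1 = 1. Options: 15−1→G=2, 15−2→G=1, 15−5→G=1, 15−7→G=2. Hits: 2.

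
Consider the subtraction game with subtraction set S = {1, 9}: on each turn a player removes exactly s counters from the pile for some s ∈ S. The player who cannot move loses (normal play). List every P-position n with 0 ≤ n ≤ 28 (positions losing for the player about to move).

G(0) = 0
G(1) = mex{0} = 1
G(2) = mex{1} = 0
G(3) = mex{0} = 1
G(4) = mex{1} = 0
G(5) = mex{0} = 1
G(6) = mex{1} = 0
G(7) = mex{0} = 1
G(8) = mex{1} = 0
G(9) = mex{0,0} = 1
G(10) = mex{1,1} = 0
G(11) = mex{0,0} = 1
G(12) = mex{1,1} = 0
G(13) = mex{0,0} = 1
G(14) = mex{1,1} = 0
G(15) = mex{0,0} = 1
G(16) = mex{1,1} = 0
G(17) = mex{0,0} = 1
G(18) = mex{1,1} = 0
G(19) = mex{0,0} = 1
G(20) = mex{1,1} = 0
G(21) = mex{0,0} = 1
G(22) = mex{1,1} = 0
G(23) = mex{0,0} = 1
G(24) = mex{1,1} = 0
G(25) = mex{0,0} = 1
G(26) = mex{1,1} = 0
G(27) = mex{0,0} = 1
G(28) = mex{1,1} = 0
P-positions are exactly the n with G(n) = 0.

0, 2, 4, 6, 8, 10, 12, 14, 16, 18, 20, 22, 24, 26, 28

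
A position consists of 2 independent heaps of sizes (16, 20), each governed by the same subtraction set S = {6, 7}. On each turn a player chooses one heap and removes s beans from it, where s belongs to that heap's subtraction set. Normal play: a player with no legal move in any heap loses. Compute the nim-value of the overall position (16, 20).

1

All heaps use S = {6, 7}:
G(0) = 0
G(1) = mex{} = 0
G(2) = mex{} = 0
G(3) = mex{} = 0
G(4) = mex{} = 0
G(5) = mex{} = 0
G(6) = mex{0} = 1
G(7) = mex{0,0} = 1
G(8) = mex{0,0} = 1
G(9) = mex{0,0} = 1
G(10) = mex{0,0} = 1
G(11) = mex{0,0} = 1
G(12) = mex{1,0} = 2
G(13) = mex{1,1} = 0
G(14) = mex{1,1} = 0
G(15) = mex{1,1} = 0
G(16) = mex{1,1} = 0
G(17) = mex{1,1} = 0
G(18) = mex{2,1} = 0
G(19) = mex{0,2} = 1
G(20) = mex{0,0} = 1
Heap A: G(16) = 0.
Heap B: G(20) = 1.
Combined Grundy value = 0 ⊕ 1 = 1.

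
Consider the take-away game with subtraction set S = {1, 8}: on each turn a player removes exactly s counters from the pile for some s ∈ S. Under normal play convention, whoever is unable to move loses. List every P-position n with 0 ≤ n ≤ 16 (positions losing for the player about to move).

G(0) = 0
G(1) = mex{0} = 1
G(2) = mex{1} = 0
G(3) = mex{0} = 1
G(4) = mex{1} = 0
G(5) = mex{0} = 1
G(6) = mex{1} = 0
G(7) = mex{0} = 1
G(8) = mex{1,0} = 2
G(9) = mex{2,1} = 0
G(10) = mex{0,0} = 1
G(11) = mex{1,1} = 0
G(12) = mex{0,0} = 1
G(13) = mex{1,1} = 0
G(14) = mex{0,0} = 1
G(15) = mex{1,1} = 0
G(16) = mex{0,2} = 1
P-positions are exactly the n with G(n) = 0.

0, 2, 4, 6, 9, 11, 13, 15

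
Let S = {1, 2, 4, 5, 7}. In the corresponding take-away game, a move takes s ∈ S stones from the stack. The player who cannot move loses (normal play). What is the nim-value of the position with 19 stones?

1

n :  0  1  2  3  4  5  6  7  8  9 10 11 12 13 14 15 16 17 18 19
G :  0  1  2  0  1  2  0  1  2  0  1  2  0  1  2  0  1  2  0  1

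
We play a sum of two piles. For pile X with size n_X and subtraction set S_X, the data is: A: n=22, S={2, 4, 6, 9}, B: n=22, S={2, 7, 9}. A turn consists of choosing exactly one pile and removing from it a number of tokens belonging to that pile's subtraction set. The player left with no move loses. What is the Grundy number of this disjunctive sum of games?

2

Pile A, S = {2, 4, 6, 9}:
G(0) = 0
G(1) = mex{} = 0
G(2) = mex{0} = 1
G(3) = mex{0} = 1
G(4) = mex{1,0} = 2
G(5) = mex{1,0} = 2
G(6) = mex{2,1,0} = 3
G(7) = mex{2,1,0} = 3
G(8) = mex{3,2,1} = 0
G(9) = mex{3,2,1,0} = 4
G(10) = mex{0,3,2,0} = 1
G(11) = mex{4,3,2,1} = 0
G(12) = mex{1,0,3,1} = 2
G(13) = mex{0,4,3,2} = 1
G(14) = mex{2,1,0,2} = 3
G(15) = mex{1,0,4,3} = 2
G(16) = mex{3,2,1,3} = 0
G(17) = mex{2,1,0,0} = 3
G(18) = mex{0,3,2,4} = 1
G(19) = mex{3,2,1,1} = 0
G(20) = mex{1,0,3,0} = 2
G(21) = mex{0,3,2,2} = 1
G(22) = mex{2,1,0,1} = 3
G_A(22) = 3.
Pile B, S = {2, 7, 9}:
n :  0  1  2  3  4  5  6  7  8  9 10 11 12 13 14 15 16 17 18 19 20 21 22
G :  0  0  1  1  0  0  1  1  2  2  3  3  2  2  3  0  0  1  1  0  0  1  1
G_B(22) = 1.
Combined Grundy value = 3 ⊕ 1 = 2.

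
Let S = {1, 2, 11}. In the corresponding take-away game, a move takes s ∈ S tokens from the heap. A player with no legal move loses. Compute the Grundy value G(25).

1

G(0) = 0
G(1) = mex{0} = 1
G(2) = mex{1,0} = 2
G(3) = mex{2,1} = 0
G(4) = mex{0,2} = 1
G(5) = mex{1,0} = 2
G(6) = mex{2,1} = 0
G(7) = mex{0,2} = 1
G(8) = mex{1,0} = 2
G(9) = mex{2,1} = 0
G(10) = mex{0,2} = 1
G(11) = mex{1,0,0} = 2
G(12) = mex{2,1,1} = 0
G(13) = mex{0,2,2} = 1
G(14) = mex{1,0,0} = 2
G(15) = mex{2,1,1} = 0
G(16) = mex{0,2,2} = 1
G(17) = mex{1,0,0} = 2
G(18) = mex{2,1,1} = 0
G(19) = mex{0,2,2} = 1
G(20) = mex{1,0,0} = 2
G(21) = mex{2,1,1} = 0
G(22) = mex{0,2,2} = 1
G(23) = mex{1,0,0} = 2
G(24) = mex{2,1,1} = 0
G(25) = mex{0,2,2} = 1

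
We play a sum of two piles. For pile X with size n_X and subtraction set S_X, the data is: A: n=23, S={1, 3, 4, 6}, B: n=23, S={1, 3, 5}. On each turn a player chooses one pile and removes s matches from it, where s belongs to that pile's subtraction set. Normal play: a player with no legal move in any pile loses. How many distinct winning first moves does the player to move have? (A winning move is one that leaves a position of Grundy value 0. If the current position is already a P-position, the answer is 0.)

Pile A, S = {1, 3, 4, 6}:
G(0) = 0
G(1) = mex{0} = 1
G(2) = mex{1} = 0
G(3) = mex{0,0} = 1
G(4) = mex{1,1,0} = 2
G(5) = mex{2,0,1} = 3
G(6) = mex{3,1,0,0} = 2
G(7) = mex{2,2,1,1} = 0
G(8) = mex{0,3,2,0} = 1
G(9) = mex{1,2,3,1} = 0
G(10) = mex{0,0,2,2} = 1
G(11) = mex{1,1,0,3} = 2
G(12) = mex{2,0,1,2} = 3
G(13) = mex{3,1,0,0} = 2
G(14) = mex{2,2,1,1} = 0
G(15) = mex{0,3,2,0} = 1
G(16) = mex{1,2,3,1} = 0
G(17) = mex{0,0,2,2} = 1
G(18) = mex{1,1,0,3} = 2
G(19) = mex{2,0,1,2} = 3
G(20) = mex{3,1,0,0} = 2
G(21) = mex{2,2,1,1} = 0
G(22) = mex{0,3,2,0} = 1
G(23) = mex{1,2,3,1} = 0
G_A(23) = 0.
Pile B, S = {1, 3, 5}:
n :  0  1  2  3  4  5  6  7  8  9 10 11 12 13 14 15 16 17 18 19 20 21 22 23
G :  0  1  0  1  0  1  0  1  0  1  0  1  0  1  0  1  0  1  0  1  0  1  0  1
G_B(23) = 1.
Combined Grundy value = 0 ⊕ 1 = 1.
A winning move leaves total XOR = 0, i.e. changes one component's Grundy value g to g ⊕ X where X is the current total.
Pile A: need g' = 0⊕1 = 1. Options: 23−1→G=1, 23−3→G=2, 23−4→G=3, 23−6→G=1. Hits: 2.
Pile B: need g' = 1⊕1 = 0. Options: 23−1→G=0, 23−3→G=0, 23−5→G=0. Hits: 3.

5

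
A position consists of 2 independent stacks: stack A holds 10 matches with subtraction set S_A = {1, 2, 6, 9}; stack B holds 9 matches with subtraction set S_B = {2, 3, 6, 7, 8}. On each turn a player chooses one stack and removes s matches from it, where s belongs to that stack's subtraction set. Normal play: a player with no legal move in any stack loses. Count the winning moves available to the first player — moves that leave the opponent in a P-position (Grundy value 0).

2

Stack A, S = {1, 2, 6, 9}:
n :  0  1  2  3  4  5  6  7  8  9 10
G :  0  1  2  0  1  2  3  0  1  2  0
G_A(10) = 0.
Stack B, S = {2, 3, 6, 7, 8}:
n : 0 1 2 3 4 5 6 7 8 9
G : 0 0 1 1 2 0 3 1 2 2
G_B(9) = 2.
Combined Grundy value = 0 ⊕ 2 = 2.
A winning move leaves total XOR = 0, i.e. changes one component's Grundy value g to g ⊕ X where X is the current total.
Stack A: need g' = 0⊕2 = 2. Options: 10−1→G=2, 10−2→G=1, 10−6→G=1, 10−9→G=1. Hits: 1.
Stack B: need g' = 2⊕2 = 0. Options: 9−2→G=1, 9−3→G=3, 9−6→G=1, 9−7→G=1, 9−8→G=0. Hits: 1.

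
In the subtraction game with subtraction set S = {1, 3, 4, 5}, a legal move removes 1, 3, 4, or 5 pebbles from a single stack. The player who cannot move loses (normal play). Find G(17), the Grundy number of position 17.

n :  0  1  2  3  4  5  6  7  8  9 10 11 12 13 14 15 16 17
G :  0  1  0  1  2  3  2  3  0  1  0  1  2  3  2  3  0  1

1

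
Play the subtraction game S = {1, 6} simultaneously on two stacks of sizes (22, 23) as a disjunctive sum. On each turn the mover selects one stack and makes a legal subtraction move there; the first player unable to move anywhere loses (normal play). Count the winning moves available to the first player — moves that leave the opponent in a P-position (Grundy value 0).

All stacks use S = {1, 6}:
G(0) = 0
G(1) = mex{0} = 1
G(2) = mex{1} = 0
G(3) = mex{0} = 1
G(4) = mex{1} = 0
G(5) = mex{0} = 1
G(6) = mex{1,0} = 2
G(7) = mex{2,1} = 0
G(8) = mex{0,0} = 1
G(9) = mex{1,1} = 0
G(10) = mex{0,0} = 1
G(11) = mex{1,1} = 0
G(12) = mex{0,2} = 1
G(13) = mex{1,0} = 2
G(14) = mex{2,1} = 0
G(15) = mex{0,0} = 1
G(16) = mex{1,1} = 0
G(17) = mex{0,0} = 1
G(18) = mex{1,1} = 0
G(19) = mex{0,2} = 1
G(20) = mex{1,0} = 2
G(21) = mex{2,1} = 0
G(22) = mex{0,0} = 1
G(23) = mex{1,1} = 0
Stack A: G(22) = 1.
Stack B: G(23) = 0.
Combined Grundy value = 1 ⊕ 0 = 1.
A winning move leaves total XOR = 0, i.e. changes one component's Grundy value g to g ⊕ X where X is the current total.
Stack A: need g' = 1⊕1 = 0. Options: 22−1→G=0, 22−6→G=0. Hits: 2.
Stack B: need g' = 0⊕1 = 1. Options: 23−1→G=1, 23−6→G=1. Hits: 2.

4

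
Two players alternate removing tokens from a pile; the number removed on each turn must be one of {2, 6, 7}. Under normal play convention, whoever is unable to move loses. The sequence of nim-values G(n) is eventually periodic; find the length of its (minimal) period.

13

G(0) = 0
G(1) = mex{} = 0
G(2) = mex{0} = 1
G(3) = mex{0} = 1
G(4) = mex{1} = 0
G(5) = mex{1} = 0
G(6) = mex{0,0} = 1
G(7) = mex{0,0,0} = 1
G(8) = mex{1,1,0} = 2
G(9) = mex{1,1,1} = 0
G(10) = mex{2,0,1} = 3
G(11) = mex{0,0,0} = 1
G(12) = mex{3,1,0} = 2
G(13) = mex{1,1,1} = 0
G(14) = mex{2,2,1} = 0
G(15) = mex{0,0,2} = 1
G(16) = mex{0,3,0} = 1
G(17) = mex{1,1,3} = 0
G(18) = mex{1,2,1} = 0
G(19) = mex{0,0,2} = 1
G(20) = mex{0,0,0} = 1
G(21) = mex{1,1,0} = 2
G(22) = mex{1,1,1} = 0
G(23) = mex{2,0,1} = 3
G(24) = mex{0,0,0} = 1
G(25) = mex{3,1,0} = 2
G(26) = mex{1,1,1} = 0
G(27) = mex{2,2,1} = 0
G(n+13) = G(n) holds for n = 0,…,6 (a full window of length max(S) = 7), so the sequence is purely periodic with period 13.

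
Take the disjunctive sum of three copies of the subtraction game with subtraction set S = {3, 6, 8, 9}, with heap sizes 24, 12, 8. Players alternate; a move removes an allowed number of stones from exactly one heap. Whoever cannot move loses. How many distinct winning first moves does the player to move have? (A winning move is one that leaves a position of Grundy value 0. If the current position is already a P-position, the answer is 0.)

All heaps use S = {3, 6, 8, 9}:
G(0) = 0
G(1) = mex{} = 0
G(2) = mex{} = 0
G(3) = mex{0} = 1
G(4) = mex{0} = 1
G(5) = mex{0} = 1
G(6) = mex{1,0} = 2
G(7) = mex{1,0} = 2
G(8) = mex{1,0,0} = 2
G(9) = mex{2,1,0,0} = 3
G(10) = mex{2,1,0,0} = 3
G(11) = mex{2,1,1,0} = 3
G(12) = mex{3,2,1,1} = 0
G(13) = mex{3,2,1,1} = 0
G(14) = mex{3,2,2,1} = 0
G(15) = mex{0,3,2,2} = 1
G(16) = mex{0,3,2,2} = 1
G(17) = mex{0,3,3,2} = 1
G(18) = mex{1,0,3,3} = 2
G(19) = mex{1,0,3,3} = 2
G(20) = mex{1,0,0,3} = 2
G(21) = mex{2,1,0,0} = 3
G(22) = mex{2,1,0,0} = 3
G(23) = mex{2,1,1,0} = 3
G(24) = mex{3,2,1,1} = 0
Heap A: G(24) = 0.
Heap B: G(12) = 0.
Heap C: G(8) = 2.
Combined Grundy value = 0 ⊕ 0 ⊕ 2 = 2.
A winning move leaves total XOR = 0, i.e. changes one component's Grundy value g to g ⊕ X where X is the current total.
Heap A: need g' = 0⊕2 = 2. Options: 24−3→G=3, 24−6→G=2, 24−8→G=1, 24−9→G=1. Hits: 1.
Heap B: need g' = 0⊕2 = 2. Options: 12−3→G=3, 12−6→G=2, 12−8→G=1, 12−9→G=1. Hits: 1.
Heap C: need g' = 2⊕2 = 0. Options: 8−3→G=1, 8−6→G=0, 8−8→G=0. Hits: 2.

4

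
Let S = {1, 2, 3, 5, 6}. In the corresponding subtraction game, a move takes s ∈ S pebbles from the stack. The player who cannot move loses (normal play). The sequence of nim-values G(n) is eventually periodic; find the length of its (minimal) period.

4

n :  0  1  2  3  4  5  6  7  8  9 10 11 12 13 14
G :  0  1  2  3  0  1  2  3  0  1  2  3  0  1  2
G(n+4) = G(n) holds for n = 0,…,5 (a full window of length max(S) = 6), so the sequence is purely periodic with period 4.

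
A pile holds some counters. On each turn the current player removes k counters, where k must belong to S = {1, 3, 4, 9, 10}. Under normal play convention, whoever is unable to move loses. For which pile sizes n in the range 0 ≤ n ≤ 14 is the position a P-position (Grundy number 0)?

0, 2, 7, 13

n :  0  1  2  3  4  5  6  7  8  9 10 11 12 13 14
G :  0  1  0  1  2  3  2  0  1  4  3  2  3  0  1
P-positions are exactly the n with G(n) = 0.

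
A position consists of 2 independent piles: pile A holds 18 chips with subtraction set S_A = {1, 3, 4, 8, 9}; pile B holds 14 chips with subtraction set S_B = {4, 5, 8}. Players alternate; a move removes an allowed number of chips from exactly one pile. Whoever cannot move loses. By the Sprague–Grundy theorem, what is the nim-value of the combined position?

Pile A, S = {1, 3, 4, 8, 9}:
n :  0  1  2  3  4  5  6  7  8  9 10 11 12 13 14 15 16 17 18
G :  0  1  0  1  2  3  2  0  1  4  3  2  0  1  0  1  2  3  2
G_A(18) = 2.
Pile B, S = {4, 5, 8}:
G(0) = 0
G(1) = mex{} = 0
G(2) = mex{} = 0
G(3) = mex{} = 0
G(4) = mex{0} = 1
G(5) = mex{0,0} = 1
G(6) = mex{0,0} = 1
G(7) = mex{0,0} = 1
G(8) = mex{1,0,0} = 2
G(9) = mex{1,1,0} = 2
G(10) = mex{1,1,0} = 2
G(11) = mex{1,1,0} = 2
G(12) = mex{2,1,1} = 0
G(13) = mex{2,2,1} = 0
G(14) = mex{2,2,1} = 0
G_B(14) = 0.
Combined Grundy value = 2 ⊕ 0 = 2.

2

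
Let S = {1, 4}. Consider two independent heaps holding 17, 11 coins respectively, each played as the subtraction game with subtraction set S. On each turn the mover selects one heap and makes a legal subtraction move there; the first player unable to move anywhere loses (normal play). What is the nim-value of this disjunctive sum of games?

All heaps use S = {1, 4}:
n :  0  1  2  3  4  5  6  7  8  9 10 11 12 13 14 15 16 17
G :  0  1  0  1  2  0  1  0  1  2  0  1  0  1  2  0  1  0
Heap A: G(17) = 0.
Heap B: G(11) = 1.
Combined Grundy value = 0 ⊕ 1 = 1.

1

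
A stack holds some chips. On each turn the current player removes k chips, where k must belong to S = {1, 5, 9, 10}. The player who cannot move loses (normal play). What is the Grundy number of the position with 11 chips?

G(0) = 0
G(1) = mex{0} = 1
G(2) = mex{1} = 0
G(3) = mex{0} = 1
G(4) = mex{1} = 0
G(5) = mex{0,0} = 1
G(6) = mex{1,1} = 0
G(7) = mex{0,0} = 1
G(8) = mex{1,1} = 0
G(9) = mex{0,0,0} = 1
G(10) = mex{1,1,1,0} = 2
G(11) = mex{2,0,0,1} = 3

3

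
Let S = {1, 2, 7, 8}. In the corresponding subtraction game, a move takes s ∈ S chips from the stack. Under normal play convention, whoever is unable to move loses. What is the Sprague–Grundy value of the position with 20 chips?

2

n :  0  1  2  3  4  5  6  7  8  9 10 11 12 13 14 15 16 17 18 19 20
G :  0  1  2  0  1  2  0  1  2  0  1  2  0  1  2  0  1  2  0  1  2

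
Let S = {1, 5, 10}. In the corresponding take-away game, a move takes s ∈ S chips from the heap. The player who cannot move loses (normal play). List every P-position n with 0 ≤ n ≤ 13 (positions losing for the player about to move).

G(0) = 0
G(1) = mex{0} = 1
G(2) = mex{1} = 0
G(3) = mex{0} = 1
G(4) = mex{1} = 0
G(5) = mex{0,0} = 1
G(6) = mex{1,1} = 0
G(7) = mex{0,0} = 1
G(8) = mex{1,1} = 0
G(9) = mex{0,0} = 1
G(10) = mex{1,1,0} = 2
G(11) = mex{2,0,1} = 3
G(12) = mex{3,1,0} = 2
G(13) = mex{2,0,1} = 3
P-positions are exactly the n with G(n) = 0.

0, 2, 4, 6, 8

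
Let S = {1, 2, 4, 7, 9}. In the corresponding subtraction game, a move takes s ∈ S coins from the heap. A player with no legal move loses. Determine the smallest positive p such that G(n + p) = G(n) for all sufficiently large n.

G(0) = 0
G(1) = mex{0} = 1
G(2) = mex{1,0} = 2
G(3) = mex{2,1} = 0
G(4) = mex{0,2,0} = 1
G(5) = mex{1,0,1} = 2
G(6) = mex{2,1,2} = 0
G(7) = mex{0,2,0,0} = 1
G(8) = mex{1,0,1,1} = 2
G(9) = mex{2,1,2,2,0} = 3
G(10) = mex{3,2,0,0,1} = 4
G(11) = mex{4,3,1,1,2} = 0
G(12) = mex{0,4,2,2,0} = 1
G(13) = mex{1,0,3,0,1} = 2
G(14) = mex{2,1,4,1,2} = 0
G(15) = mex{0,2,0,2,0} = 1
G(16) = mex{1,0,1,3,1} = 2
G(17) = mex{2,1,2,4,2} = 0
G(18) = mex{0,2,0,0,3} = 1
G(19) = mex{1,0,1,1,4} = 2
G(20) = mex{2,1,2,2,0} = 3
G(21) = mex{3,2,0,0,1} = 4
G(22) = mex{4,3,1,1,2} = 0
G(23) = mex{0,4,2,2,0} = 1
G(n+11) = G(n) holds for n = 0,…,8 (a full window of length max(S) = 9), so the sequence is purely periodic with period 11.

11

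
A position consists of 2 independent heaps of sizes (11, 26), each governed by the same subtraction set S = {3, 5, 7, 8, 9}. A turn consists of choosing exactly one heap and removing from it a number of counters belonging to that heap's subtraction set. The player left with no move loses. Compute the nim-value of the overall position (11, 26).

3

All heaps use S = {3, 5, 7, 8, 9}:
G(0) = 0
G(1) = mex{} = 0
G(2) = mex{} = 0
G(3) = mex{0} = 1
G(4) = mex{0} = 1
G(5) = mex{0,0} = 1
G(6) = mex{1,0} = 2
G(7) = mex{1,0,0} = 2
G(8) = mex{1,1,0,0} = 2
G(9) = mex{2,1,0,0,0} = 3
G(10) = mex{2,1,1,0,0} = 3
G(11) = mex{2,2,1,1,0} = 3
G(12) = mex{3,2,1,1,1} = 0
G(13) = mex{3,2,2,1,1} = 0
G(14) = mex{3,3,2,2,1} = 0
G(15) = mex{0,3,2,2,2} = 1
G(16) = mex{0,3,3,2,2} = 1
G(17) = mex{0,0,3,3,2} = 1
G(18) = mex{1,0,3,3,3} = 2
G(19) = mex{1,0,0,3,3} = 2
G(20) = mex{1,1,0,0,3} = 2
G(21) = mex{2,1,0,0,0} = 3
G(22) = mex{2,1,1,0,0} = 3
G(23) = mex{2,2,1,1,0} = 3
G(24) = mex{3,2,1,1,1} = 0
G(25) = mex{3,2,2,1,1} = 0
G(26) = mex{3,3,2,2,1} = 0
Heap A: G(11) = 3.
Heap B: G(26) = 0.
Combined Grundy value = 3 ⊕ 0 = 3.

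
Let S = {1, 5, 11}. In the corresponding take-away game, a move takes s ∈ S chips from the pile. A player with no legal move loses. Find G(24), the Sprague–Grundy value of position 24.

0

G(0) = 0
G(1) = mex{0} = 1
G(2) = mex{1} = 0
G(3) = mex{0} = 1
G(4) = mex{1} = 0
G(5) = mex{0,0} = 1
G(6) = mex{1,1} = 0
G(7) = mex{0,0} = 1
G(8) = mex{1,1} = 0
G(9) = mex{0,0} = 1
G(10) = mex{1,1} = 0
G(11) = mex{0,0,0} = 1
G(12) = mex{1,1,1} = 0
G(13) = mex{0,0,0} = 1
G(14) = mex{1,1,1} = 0
G(15) = mex{0,0,0} = 1
G(16) = mex{1,1,1} = 0
G(17) = mex{0,0,0} = 1
G(18) = mex{1,1,1} = 0
G(19) = mex{0,0,0} = 1
G(20) = mex{1,1,1} = 0
G(21) = mex{0,0,0} = 1
G(22) = mex{1,1,1} = 0
G(23) = mex{0,0,0} = 1
G(24) = mex{1,1,1} = 0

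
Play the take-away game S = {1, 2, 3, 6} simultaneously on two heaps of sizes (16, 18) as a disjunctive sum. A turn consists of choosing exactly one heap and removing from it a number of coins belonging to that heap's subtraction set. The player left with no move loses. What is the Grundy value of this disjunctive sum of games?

All heaps use S = {1, 2, 3, 6}:
G(0) = 0
G(1) = mex{0} = 1
G(2) = mex{1,0} = 2
G(3) = mex{2,1,0} = 3
G(4) = mex{3,2,1} = 0
G(5) = mex{0,3,2} = 1
G(6) = mex{1,0,3,0} = 2
G(7) = mex{2,1,0,1} = 3
G(8) = mex{3,2,1,2} = 0
G(9) = mex{0,3,2,3} = 1
G(10) = mex{1,0,3,0} = 2
G(11) = mex{2,1,0,1} = 3
G(12) = mex{3,2,1,2} = 0
G(13) = mex{0,3,2,3} = 1
G(14) = mex{1,0,3,0} = 2
G(15) = mex{2,1,0,1} = 3
G(16) = mex{3,2,1,2} = 0
G(17) = mex{0,3,2,3} = 1
G(18) = mex{1,0,3,0} = 2
Heap A: G(16) = 0.
Heap B: G(18) = 2.
Combined Grundy value = 0 ⊕ 2 = 2.

2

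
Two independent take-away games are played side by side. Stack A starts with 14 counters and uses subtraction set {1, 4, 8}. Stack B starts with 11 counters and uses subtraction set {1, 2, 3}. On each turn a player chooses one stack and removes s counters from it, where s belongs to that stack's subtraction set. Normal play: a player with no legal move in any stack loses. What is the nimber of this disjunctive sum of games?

Stack A, S = {1, 4, 8}:
G(0) = 0
G(1) = mex{0} = 1
G(2) = mex{1} = 0
G(3) = mex{0} = 1
G(4) = mex{1,0} = 2
G(5) = mex{2,1} = 0
G(6) = mex{0,0} = 1
G(7) = mex{1,1} = 0
G(8) = mex{0,2,0} = 1
G(9) = mex{1,0,1} = 2
G(10) = mex{2,1,0} = 3
G(11) = mex{3,0,1} = 2
G(12) = mex{2,1,2} = 0
G(13) = mex{0,2,0} = 1
G(14) = mex{1,3,1} = 0
G_A(14) = 0.
Stack B, S = {1, 2, 3}:
n :  0  1  2  3  4  5  6  7  8  9 10 11
G :  0  1  2  3  0  1  2  3  0  1  2  3
G_B(11) = 3.
Combined Grundy value = 0 ⊕ 3 = 3.

3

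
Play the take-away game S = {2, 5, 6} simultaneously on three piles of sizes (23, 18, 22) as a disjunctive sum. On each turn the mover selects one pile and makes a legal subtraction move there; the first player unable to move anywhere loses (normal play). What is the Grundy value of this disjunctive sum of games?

3

All piles use S = {2, 5, 6}:
n :  0  1  2  3  4  5  6  7  8  9 10 11 12 13 14 15 16 17 18 19 20 21 22 23
G :  0  0  1  1  0  2  1  3  0  2  1  0  0  1  1  0  2  1  3  0  2  1  0  0
Pile A: G(23) = 0.
Pile B: G(18) = 3.
Pile C: G(22) = 0.
Combined Grundy value = 0 ⊕ 3 ⊕ 0 = 3.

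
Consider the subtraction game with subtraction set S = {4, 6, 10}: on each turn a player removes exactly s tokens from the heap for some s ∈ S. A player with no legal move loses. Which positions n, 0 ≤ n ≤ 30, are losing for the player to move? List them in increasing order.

0, 1, 2, 3, 14, 15, 16, 17, 28, 29, 30

n :  0  1  2  3  4  5  6  7  8  9 10 11 12 13 14 15 16 17 18 19 20 21 22 23 24 25 26 27 28 29 30
G :  0  0  0  0  1  1  1  1  2  2  2  2  3  3  0  0  0  0  1  1  1  1  2  2  2  2  3  3  0  0  0
P-positions are exactly the n with G(n) = 0.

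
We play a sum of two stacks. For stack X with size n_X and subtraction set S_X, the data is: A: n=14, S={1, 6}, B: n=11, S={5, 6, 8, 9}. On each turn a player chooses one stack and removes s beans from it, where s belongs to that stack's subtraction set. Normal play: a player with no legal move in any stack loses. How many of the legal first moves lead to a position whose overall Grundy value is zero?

Stack A, S = {1, 6}:
G(0) = 0
G(1) = mex{0} = 1
G(2) = mex{1} = 0
G(3) = mex{0} = 1
G(4) = mex{1} = 0
G(5) = mex{0} = 1
G(6) = mex{1,0} = 2
G(7) = mex{2,1} = 0
G(8) = mex{0,0} = 1
G(9) = mex{1,1} = 0
G(10) = mex{0,0} = 1
G(11) = mex{1,1} = 0
G(12) = mex{0,2} = 1
G(13) = mex{1,0} = 2
G(14) = mex{2,1} = 0
G_A(14) = 0.
Stack B, S = {5, 6, 8, 9}:
n :  0  1  2  3  4  5  6  7  8  9 10 11
G :  0  0  0  0  0  1  1  1  1  1  2  2
G_B(11) = 2.
Combined Grundy value = 0 ⊕ 2 = 2.
A winning move leaves total XOR = 0, i.e. changes one component's Grundy value g to g ⊕ X where X is the current total.
Stack A: need g' = 0⊕2 = 2. Options: 14−1→G=2, 14−6→G=1. Hits: 1.
Stack B: need g' = 2⊕2 = 0. Options: 11−5→G=1, 11−6→G=1, 11−8→G=0, 11−9→G=0. Hits: 2.

3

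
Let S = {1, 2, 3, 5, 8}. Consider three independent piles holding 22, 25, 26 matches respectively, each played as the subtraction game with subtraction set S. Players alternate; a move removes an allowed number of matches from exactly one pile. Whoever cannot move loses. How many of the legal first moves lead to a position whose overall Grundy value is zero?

All piles use S = {1, 2, 3, 5, 8}:
G(0) = 0
G(1) = mex{0} = 1
G(2) = mex{1,0} = 2
G(3) = mex{2,1,0} = 3
G(4) = mex{3,2,1} = 0
G(5) = mex{0,3,2,0} = 1
G(6) = mex{1,0,3,1} = 2
G(7) = mex{2,1,0,2} = 3
G(8) = mex{3,2,1,3,0} = 4
G(9) = mex{4,3,2,0,1} = 5
G(10) = mex{5,4,3,1,2} = 0
G(11) = mex{0,5,4,2,3} = 1
G(12) = mex{1,0,5,3,0} = 2
G(13) = mex{2,1,0,4,1} = 3
G(14) = mex{3,2,1,5,2} = 0
G(15) = mex{0,3,2,0,3} = 1
G(16) = mex{1,0,3,1,4} = 2
G(17) = mex{2,1,0,2,5} = 3
G(18) = mex{3,2,1,3,0} = 4
G(19) = mex{4,3,2,0,1} = 5
G(20) = mex{5,4,3,1,2} = 0
G(21) = mex{0,5,4,2,3} = 1
G(22) = mex{1,0,5,3,0} = 2
G(23) = mex{2,1,0,4,1} = 3
G(24) = mex{3,2,1,5,2} = 0
G(25) = mex{0,3,2,0,3} = 1
G(26) = mex{1,0,3,1,4} = 2
Pile A: G(22) = 2.
Pile B: G(25) = 1.
Pile C: G(26) = 2.
Combined Grundy value = 2 ⊕ 1 ⊕ 2 = 1.
A winning move leaves total XOR = 0, i.e. changes one component's Grundy value g to g ⊕ X where X is the current total.
Pile A: need g' = 2⊕1 = 3. Options: 22−1→G=1, 22−2→G=0, 22−3→G=5, 22−5→G=3, 22−8→G=0. Hits: 1.
Pile B: need g' = 1⊕1 = 0. Options: 25−1→G=0, 25−2→G=3, 25−3→G=2, 25−5→G=0, 25−8→G=3. Hits: 2.
Pile C: need g' = 2⊕1 = 3. Options: 26−1→G=1, 26−2→G=0, 26−3→G=3, 26−5→G=1, 26−8→G=4. Hits: 1.

4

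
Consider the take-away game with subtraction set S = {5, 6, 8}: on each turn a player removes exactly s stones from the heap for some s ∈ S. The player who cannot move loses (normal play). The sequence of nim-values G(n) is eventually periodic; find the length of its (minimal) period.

G(0) = 0
G(1) = mex{} = 0
G(2) = mex{} = 0
G(3) = mex{} = 0
G(4) = mex{} = 0
G(5) = mex{0} = 1
G(6) = mex{0,0} = 1
G(7) = mex{0,0} = 1
G(8) = mex{0,0,0} = 1
G(9) = mex{0,0,0} = 1
G(10) = mex{1,0,0} = 2
G(11) = mex{1,1,0} = 2
G(12) = mex{1,1,0} = 2
G(13) = mex{1,1,1} = 0
G(14) = mex{1,1,1} = 0
G(15) = mex{2,1,1} = 0
G(16) = mex{2,2,1} = 0
G(17) = mex{2,2,1} = 0
G(18) = mex{0,2,2} = 1
G(19) = mex{0,0,2} = 1
G(20) = mex{0,0,2} = 1
G(21) = mex{0,0,0} = 1
G(22) = mex{0,0,0} = 1
G(23) = mex{1,0,0} = 2
G(24) = mex{1,1,0} = 2
G(25) = mex{1,1,0} = 2
G(26) = mex{1,1,1} = 0
G(27) = mex{1,1,1} = 0
G(n+13) = G(n) holds for n = 0,…,7 (a full window of length max(S) = 8), so the sequence is purely periodic with period 13.

13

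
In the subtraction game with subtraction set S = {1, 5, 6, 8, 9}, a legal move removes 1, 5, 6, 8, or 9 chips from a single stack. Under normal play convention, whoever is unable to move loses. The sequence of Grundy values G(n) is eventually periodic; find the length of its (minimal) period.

n :  0  1  2  3  4  5  6  7  8  9 10 11 12 13 14 15 16 17 18 19 20 21 22 23 24 25 26 27 28 29
G :  0  1  0  1  0  1  2  3  2  3  2  3  4  5  0  1  0  1  0  1  2  3  2  3  2  3  4  5  0  1
G(n+14) = G(n) holds for n = 0,…,8 (a full window of length max(S) = 9), so the sequence is purely periodic with period 14.

14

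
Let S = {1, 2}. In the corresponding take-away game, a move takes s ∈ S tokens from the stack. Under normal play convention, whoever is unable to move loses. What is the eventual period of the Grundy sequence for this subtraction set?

3

G(0) = 0
G(1) = mex{0} = 1
G(2) = mex{1,0} = 2
G(3) = mex{2,1} = 0
G(4) = mex{0,2} = 1
G(5) = mex{1,0} = 2
G(6) = mex{2,1} = 0
G(7) = mex{0,2} = 1
G(8) = mex{1,0} = 2
G(9) = mex{2,1} = 0
G(10) = mex{0,2} = 1
G(11) = mex{1,0} = 2
G(12) = mex{2,1} = 0
G(13) = mex{0,2} = 1
G(14) = mex{1,0} = 2
G(n+3) = G(n) holds for n = 0,…,1 (a full window of length max(S) = 2), so the sequence is purely periodic with period 3.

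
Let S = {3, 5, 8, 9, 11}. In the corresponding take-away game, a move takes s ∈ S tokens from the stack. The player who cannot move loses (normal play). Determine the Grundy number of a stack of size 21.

2

n :  0  1  2  3  4  5  6  7  8  9 10 11 12 13 14 15 16 17 18 19 20 21
G :  0  0  0  1  1  1  2  2  2  3  3  3  4  4  0  0  0  1  1  1  2  2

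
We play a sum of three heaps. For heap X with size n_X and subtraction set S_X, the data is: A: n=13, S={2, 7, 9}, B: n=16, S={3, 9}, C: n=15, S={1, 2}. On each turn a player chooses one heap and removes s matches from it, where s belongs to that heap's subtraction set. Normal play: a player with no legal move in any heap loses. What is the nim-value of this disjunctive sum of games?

3

Heap A, S = {2, 7, 9}:
G(0) = 0
G(1) = mex{} = 0
G(2) = mex{0} = 1
G(3) = mex{0} = 1
G(4) = mex{1} = 0
G(5) = mex{1} = 0
G(6) = mex{0} = 1
G(7) = mex{0,0} = 1
G(8) = mex{1,0} = 2
G(9) = mex{1,1,0} = 2
G(10) = mex{2,1,0} = 3
G(11) = mex{2,0,1} = 3
G(12) = mex{3,0,1} = 2
G(13) = mex{3,1,0} = 2
G_A(13) = 2.
Heap B, S = {3, 9}:
n :  0  1  2  3  4  5  6  7  8  9 10 11 12 13 14 15 16
G :  0  0  0  1  1  1  0  0  0  1  1  1  0  0  0  1  1
G_B(16) = 1.
Heap C, S = {1, 2}:
G(0) = 0
G(1) = mex{0} = 1
G(2) = mex{1,0} = 2
G(3) = mex{2,1} = 0
G(4) = mex{0,2} = 1
G(5) = mex{1,0} = 2
G(6) = mex{2,1} = 0
G(7) = mex{0,2} = 1
G(8) = mex{1,0} = 2
G(9) = mex{2,1} = 0
G(10) = mex{0,2} = 1
G(11) = mex{1,0} = 2
G(12) = mex{2,1} = 0
G(13) = mex{0,2} = 1
G(14) = mex{1,0} = 2
G(15) = mex{2,1} = 0
G_C(15) = 0.
Combined Grundy value = 2 ⊕ 1 ⊕ 0 = 3.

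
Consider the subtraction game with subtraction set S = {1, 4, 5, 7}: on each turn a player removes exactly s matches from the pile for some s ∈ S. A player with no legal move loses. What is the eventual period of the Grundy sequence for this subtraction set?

8

G(0) = 0
G(1) = mex{0} = 1
G(2) = mex{1} = 0
G(3) = mex{0} = 1
G(4) = mex{1,0} = 2
G(5) = mex{2,1,0} = 3
G(6) = mex{3,0,1} = 2
G(7) = mex{2,1,0,0} = 3
G(8) = mex{3,2,1,1} = 0
G(9) = mex{0,3,2,0} = 1
G(10) = mex{1,2,3,1} = 0
G(11) = mex{0,3,2,2} = 1
G(12) = mex{1,0,3,3} = 2
G(13) = mex{2,1,0,2} = 3
G(14) = mex{3,0,1,3} = 2
G(15) = mex{2,1,0,0} = 3
G(16) = mex{3,2,1,1} = 0
G(17) = mex{0,3,2,0} = 1
G(n+8) = G(n) holds for n = 0,…,6 (a full window of length max(S) = 7), so the sequence is purely periodic with period 8.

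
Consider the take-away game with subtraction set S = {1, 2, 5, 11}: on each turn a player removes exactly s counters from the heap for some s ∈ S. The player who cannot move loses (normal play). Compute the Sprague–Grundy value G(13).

1

G(0) = 0
G(1) = mex{0} = 1
G(2) = mex{1,0} = 2
G(3) = mex{2,1} = 0
G(4) = mex{0,2} = 1
G(5) = mex{1,0,0} = 2
G(6) = mex{2,1,1} = 0
G(7) = mex{0,2,2} = 1
G(8) = mex{1,0,0} = 2
G(9) = mex{2,1,1} = 0
G(10) = mex{0,2,2} = 1
G(11) = mex{1,0,0,0} = 2
G(12) = mex{2,1,1,1} = 0
G(13) = mex{0,2,2,2} = 1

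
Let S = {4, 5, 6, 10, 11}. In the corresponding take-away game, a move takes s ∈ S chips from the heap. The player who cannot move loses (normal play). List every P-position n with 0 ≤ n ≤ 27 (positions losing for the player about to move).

0, 1, 2, 3, 15, 16, 17, 18

n :  0  1  2  3  4  5  6  7  8  9 10 11 12 13 14 15 16 17 18 19 20 21 22 23 24 25 26 27
G :  0  0  0  0  1  1  1  1  2  2  2  2  3  3  3  0  0  0  0  1  1  1  1  2  2  2  2  3
P-positions are exactly the n with G(n) = 0.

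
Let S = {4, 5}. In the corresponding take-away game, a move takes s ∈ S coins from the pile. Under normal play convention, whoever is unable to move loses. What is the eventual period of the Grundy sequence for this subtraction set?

9

n :  0  1  2  3  4  5  6  7  8  9 10 11 12 13 14 15 16 17 18 19
G :  0  0  0  0  1  1  1  1  2  0  0  0  0  1  1  1  1  2  0  0
G(n+9) = G(n) holds for n = 0,…,4 (a full window of length max(S) = 5), so the sequence is purely periodic with period 9.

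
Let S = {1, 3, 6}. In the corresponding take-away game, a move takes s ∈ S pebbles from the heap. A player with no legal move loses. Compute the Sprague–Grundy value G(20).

G(0) = 0
G(1) = mex{0} = 1
G(2) = mex{1} = 0
G(3) = mex{0,0} = 1
G(4) = mex{1,1} = 0
G(5) = mex{0,0} = 1
G(6) = mex{1,1,0} = 2
G(7) = mex{2,0,1} = 3
G(8) = mex{3,1,0} = 2
G(9) = mex{2,2,1} = 0
G(10) = mex{0,3,0} = 1
G(11) = mex{1,2,1} = 0
G(12) = mex{0,0,2} = 1
G(13) = mex{1,1,3} = 0
G(14) = mex{0,0,2} = 1
G(15) = mex{1,1,0} = 2
G(16) = mex{2,0,1} = 3
G(17) = mex{3,1,0} = 2
G(18) = mex{2,2,1} = 0
G(19) = mex{0,3,0} = 1
G(20) = mex{1,2,1} = 0

0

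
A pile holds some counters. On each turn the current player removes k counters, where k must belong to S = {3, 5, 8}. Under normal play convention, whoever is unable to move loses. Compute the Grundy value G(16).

n :  0  1  2  3  4  5  6  7  8  9 10 11 12 13 14 15 16
G :  0  0  0  1  1  1  2  2  2  3  3  0  0  0  1  1  1

1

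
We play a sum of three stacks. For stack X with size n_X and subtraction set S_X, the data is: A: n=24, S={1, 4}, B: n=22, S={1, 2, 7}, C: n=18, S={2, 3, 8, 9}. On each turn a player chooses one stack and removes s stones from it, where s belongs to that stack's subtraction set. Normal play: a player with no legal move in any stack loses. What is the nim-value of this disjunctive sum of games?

2

Stack A, S = {1, 4}:
n :  0  1  2  3  4  5  6  7  8  9 10 11 12 13 14 15 16 17 18 19 20 21 22 23 24
G :  0  1  0  1  2  0  1  0  1  2  0  1  0  1  2  0  1  0  1  2  0  1  0  1  2
G_A(24) = 2.
Stack B, S = {1, 2, 7}:
n :  0  1  2  3  4  5  6  7  8  9 10 11 12 13 14 15 16 17 18 19 20 21 22
G :  0  1  2  0  1  2  0  1  2  0  1  2  0  1  2  0  1  2  0  1  2  0  1
G_B(22) = 1.
Stack C, S = {2, 3, 8, 9}:
n :  0  1  2  3  4  5  6  7  8  9 10 11 12 13 14 15 16 17 18
G :  0  0  1  1  2  0  0  1  1  2  2  0  0  1  1  2  0  0  1
G_C(18) = 1.
Combined Grundy value = 2 ⊕ 1 ⊕ 1 = 2.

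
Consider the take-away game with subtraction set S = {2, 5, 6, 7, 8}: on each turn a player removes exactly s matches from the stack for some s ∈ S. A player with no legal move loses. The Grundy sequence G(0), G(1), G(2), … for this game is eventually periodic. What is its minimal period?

n :  0  1  2  3  4  5  6  7  8  9 10 11 12 13 14 15 16 17 18 19 20 21 22 23 24 25 26 27
G :  0  0  1  1  0  2  1  3  2  2  3  3  4  0  0  1  1  0  2  1  3  2  2  3  3  4  0  0
G(n+13) = G(n) holds for n = 0,…,7 (a full window of length max(S) = 8), so the sequence is purely periodic with period 13.

13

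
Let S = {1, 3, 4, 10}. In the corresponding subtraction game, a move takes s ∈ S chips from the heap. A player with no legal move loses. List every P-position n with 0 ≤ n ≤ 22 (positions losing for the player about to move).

n :  0  1  2  3  4  5  6  7  8  9 10 11 12 13 14 15 16 17 18 19 20 21 22
G :  0  1  0  1  2  3  2  0  1  0  1  2  3  2  0  1  0  1  2  3  2  0  1
P-positions are exactly the n with G(n) = 0.

0, 2, 7, 9, 14, 16, 21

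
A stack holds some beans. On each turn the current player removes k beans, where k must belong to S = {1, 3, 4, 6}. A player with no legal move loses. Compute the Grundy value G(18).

G(0) = 0
G(1) = mex{0} = 1
G(2) = mex{1} = 0
G(3) = mex{0,0} = 1
G(4) = mex{1,1,0} = 2
G(5) = mex{2,0,1} = 3
G(6) = mex{3,1,0,0} = 2
G(7) = mex{2,2,1,1} = 0
G(8) = mex{0,3,2,0} = 1
G(9) = mex{1,2,3,1} = 0
G(10) = mex{0,0,2,2} = 1
G(11) = mex{1,1,0,3} = 2
G(12) = mex{2,0,1,2} = 3
G(13) = mex{3,1,0,0} = 2
G(14) = mex{2,2,1,1} = 0
G(15) = mex{0,3,2,0} = 1
G(16) = mex{1,2,3,1} = 0
G(17) = mex{0,0,2,2} = 1
G(18) = mex{1,1,0,3} = 2

2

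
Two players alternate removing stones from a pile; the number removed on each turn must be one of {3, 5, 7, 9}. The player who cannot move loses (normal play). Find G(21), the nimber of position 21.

G(0) = 0
G(1) = mex{} = 0
G(2) = mex{} = 0
G(3) = mex{0} = 1
G(4) = mex{0} = 1
G(5) = mex{0,0} = 1
G(6) = mex{1,0} = 2
G(7) = mex{1,0,0} = 2
G(8) = mex{1,1,0} = 2
G(9) = mex{2,1,0,0} = 3
G(10) = mex{2,1,1,0} = 3
G(11) = mex{2,2,1,0} = 3
G(12) = mex{3,2,1,1} = 0
G(13) = mex{3,2,2,1} = 0
G(14) = mex{3,3,2,1} = 0
G(15) = mex{0,3,2,2} = 1
G(16) = mex{0,3,3,2} = 1
G(17) = mex{0,0,3,2} = 1
G(18) = mex{1,0,3,3} = 2
G(19) = mex{1,0,0,3} = 2
G(20) = mex{1,1,0,3} = 2
G(21) = mex{2,1,0,0} = 3

3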